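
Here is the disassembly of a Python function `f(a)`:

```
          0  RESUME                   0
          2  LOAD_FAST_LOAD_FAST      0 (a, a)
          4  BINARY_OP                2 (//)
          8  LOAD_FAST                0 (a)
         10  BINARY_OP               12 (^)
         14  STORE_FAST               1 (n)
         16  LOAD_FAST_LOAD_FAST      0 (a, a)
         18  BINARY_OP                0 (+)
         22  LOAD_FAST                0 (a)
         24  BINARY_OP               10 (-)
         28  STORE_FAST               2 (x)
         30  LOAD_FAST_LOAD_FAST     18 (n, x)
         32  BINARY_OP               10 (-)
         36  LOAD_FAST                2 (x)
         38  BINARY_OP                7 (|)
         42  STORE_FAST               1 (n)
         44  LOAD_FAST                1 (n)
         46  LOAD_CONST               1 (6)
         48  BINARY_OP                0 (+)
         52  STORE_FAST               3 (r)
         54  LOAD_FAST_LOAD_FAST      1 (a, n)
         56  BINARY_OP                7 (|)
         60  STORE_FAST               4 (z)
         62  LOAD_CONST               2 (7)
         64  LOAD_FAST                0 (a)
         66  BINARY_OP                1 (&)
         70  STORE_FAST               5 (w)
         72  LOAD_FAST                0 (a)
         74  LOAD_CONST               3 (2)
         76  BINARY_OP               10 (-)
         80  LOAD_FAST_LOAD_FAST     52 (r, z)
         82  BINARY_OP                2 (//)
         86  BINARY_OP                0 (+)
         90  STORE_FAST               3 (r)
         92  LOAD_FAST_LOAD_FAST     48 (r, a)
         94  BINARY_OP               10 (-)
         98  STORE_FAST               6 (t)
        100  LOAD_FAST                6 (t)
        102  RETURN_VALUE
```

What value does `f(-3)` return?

-7

LOAD_FAST_LOAD_FAST a,a → push -3,-3. Stack: [-3, -3]
BINARY_OP // → -3 // -3 = 1. Stack: [1]
LOAD_FAST a → push -3. Stack: [1, -3]
BINARY_OP ^ → 1 ^ -3 = -4. Stack: [-4]
STORE_FAST n → n=-4. Stack: []
LOAD_FAST_LOAD_FAST a,a → push -3,-3. Stack: [-3, -3]
BINARY_OP + → -3 + -3 = -6. Stack: [-6]
LOAD_FAST a → push -3. Stack: [-6, -3]
BINARY_OP - → -6 - -3 = -3. Stack: [-3]
STORE_FAST x → x=-3. Stack: []
LOAD_FAST_LOAD_FAST n,x → push -4,-3. Stack: [-4, -3]
BINARY_OP - → -4 - -3 = -1. Stack: [-1]
LOAD_FAST x → push -3. Stack: [-1, -3]
BINARY_OP | → -1 | -3 = -1. Stack: [-1]
STORE_FAST n → n=-1. Stack: []
LOAD_FAST n → push -1. Stack: [-1]
LOAD_CONST → push 6. Stack: [-1, 6]
BINARY_OP + → -1 + 6 = 5. Stack: [5]
STORE_FAST r → r=5. Stack: []
LOAD_FAST_LOAD_FAST a,n → push -3,-1. Stack: [-3, -1]
BINARY_OP | → -3 | -1 = -1. Stack: [-1]
STORE_FAST z → z=-1. Stack: []
LOAD_CONST → push 7. Stack: [7]
LOAD_FAST a → push -3. Stack: [7, -3]
BINARY_OP & → 7 & -3 = 5. Stack: [5]
STORE_FAST w → w=5. Stack: []
LOAD_FAST a → push -3. Stack: [-3]
LOAD_CONST → push 2. Stack: [-3, 2]
BINARY_OP - → -3 - 2 = -5. Stack: [-5]
LOAD_FAST_LOAD_FAST r,z → push 5,-1. Stack: [-5, 5, -1]
BINARY_OP // → 5 // -1 = -5. Stack: [-5, -5]
BINARY_OP + → -5 + -5 = -10. Stack: [-10]
STORE_FAST r → r=-10. Stack: []
LOAD_FAST_LOAD_FAST r,a → push -10,-3. Stack: [-10, -3]
BINARY_OP - → -10 - -3 = -7. Stack: [-7]
STORE_FAST t → t=-7. Stack: []
LOAD_FAST t → push -7. Stack: [-7]
RETURN_VALUE → return -7.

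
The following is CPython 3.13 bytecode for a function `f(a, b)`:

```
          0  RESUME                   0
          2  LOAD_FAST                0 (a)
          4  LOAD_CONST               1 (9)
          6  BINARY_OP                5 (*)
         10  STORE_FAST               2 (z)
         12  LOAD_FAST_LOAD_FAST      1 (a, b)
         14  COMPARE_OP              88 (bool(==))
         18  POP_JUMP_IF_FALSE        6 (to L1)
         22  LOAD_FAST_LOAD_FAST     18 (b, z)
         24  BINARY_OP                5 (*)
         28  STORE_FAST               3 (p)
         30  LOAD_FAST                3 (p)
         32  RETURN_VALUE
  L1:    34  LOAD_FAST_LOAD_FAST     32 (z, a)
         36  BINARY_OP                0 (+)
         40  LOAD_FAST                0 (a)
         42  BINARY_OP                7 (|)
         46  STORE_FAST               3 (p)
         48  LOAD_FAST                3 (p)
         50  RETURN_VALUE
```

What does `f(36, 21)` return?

364

LOAD_FAST a → push 36. Stack: [36]
LOAD_CONST → push 9. Stack: [36, 9]
BINARY_OP * → 36 * 9 = 324. Stack: [324]
STORE_FAST z → z=324. Stack: []
LOAD_FAST_LOAD_FAST a,b → push 36,21. Stack: [36, 21]
COMPARE_OP bool(==) → 36 vs 21 = False. Stack: [False]
POP_JUMP_IF_FALSE → pop False; jump. Stack: []
LOAD_FAST_LOAD_FAST z,a → push 324,36. Stack: [324, 36]
BINARY_OP + → 324 + 36 = 360. Stack: [360]
LOAD_FAST a → push 36. Stack: [360, 36]
BINARY_OP | → 360 | 36 = 364. Stack: [364]
STORE_FAST p → p=364. Stack: []
LOAD_FAST p → push 364. Stack: [364]
RETURN_VALUE → return 364.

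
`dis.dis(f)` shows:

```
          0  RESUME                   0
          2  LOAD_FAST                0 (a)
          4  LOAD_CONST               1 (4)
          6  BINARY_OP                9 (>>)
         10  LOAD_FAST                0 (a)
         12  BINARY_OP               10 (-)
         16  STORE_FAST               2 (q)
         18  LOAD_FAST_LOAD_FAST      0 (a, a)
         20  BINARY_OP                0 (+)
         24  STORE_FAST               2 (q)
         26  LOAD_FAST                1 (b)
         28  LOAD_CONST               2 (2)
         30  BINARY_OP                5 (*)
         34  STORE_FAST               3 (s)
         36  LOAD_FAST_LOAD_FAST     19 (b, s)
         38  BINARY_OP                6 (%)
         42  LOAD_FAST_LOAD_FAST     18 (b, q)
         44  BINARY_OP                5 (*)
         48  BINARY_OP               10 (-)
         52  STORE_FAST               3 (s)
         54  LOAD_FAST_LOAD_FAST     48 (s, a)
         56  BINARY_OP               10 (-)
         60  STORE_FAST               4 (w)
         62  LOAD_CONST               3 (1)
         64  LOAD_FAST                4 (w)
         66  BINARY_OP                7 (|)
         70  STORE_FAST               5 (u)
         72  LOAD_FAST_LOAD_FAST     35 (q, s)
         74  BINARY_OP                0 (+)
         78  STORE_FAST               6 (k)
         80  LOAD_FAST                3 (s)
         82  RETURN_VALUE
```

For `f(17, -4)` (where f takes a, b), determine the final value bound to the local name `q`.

LOAD_FAST a → push 17. Stack: [17]
LOAD_CONST → push 4. Stack: [17, 4]
BINARY_OP >> → 17 >> 4 = 1. Stack: [1]
LOAD_FAST a → push 17. Stack: [1, 17]
BINARY_OP - → 1 - 17 = -16. Stack: [-16]
STORE_FAST q → q=-16. Stack: []
LOAD_FAST_LOAD_FAST a,a → push 17,17. Stack: [17, 17]
BINARY_OP + → 17 + 17 = 34. Stack: [34]
STORE_FAST q → q=34. Stack: []
LOAD_FAST b → push -4. Stack: [-4]
LOAD_CONST → push 2. Stack: [-4, 2]
BINARY_OP * → -4 * 2 = -8. Stack: [-8]
STORE_FAST s → s=-8. Stack: []
LOAD_FAST_LOAD_FAST b,s → push -4,-8. Stack: [-4, -8]
BINARY_OP % → -4 % -8 = -4. Stack: [-4]
LOAD_FAST_LOAD_FAST b,q → push -4,34. Stack: [-4, -4, 34]
BINARY_OP * → -4 * 34 = -136. Stack: [-4, -136]
BINARY_OP - → -4 - -136 = 132. Stack: [132]
STORE_FAST s → s=132. Stack: []
LOAD_FAST_LOAD_FAST s,a → push 132,17. Stack: [132, 17]
BINARY_OP - → 132 - 17 = 115. Stack: [115]
STORE_FAST w → w=115. Stack: []
LOAD_CONST → push 1. Stack: [1]
LOAD_FAST w → push 115. Stack: [1, 115]
BINARY_OP | → 1 | 115 = 115. Stack: [115]
STORE_FAST u → u=115. Stack: []
LOAD_FAST_LOAD_FAST q,s → push 34,132. Stack: [34, 132]
BINARY_OP + → 34 + 132 = 166. Stack: [166]
STORE_FAST k → k=166. Stack: []
LOAD_FAST s → push 132. Stack: [132]
RETURN_VALUE → return 132.

34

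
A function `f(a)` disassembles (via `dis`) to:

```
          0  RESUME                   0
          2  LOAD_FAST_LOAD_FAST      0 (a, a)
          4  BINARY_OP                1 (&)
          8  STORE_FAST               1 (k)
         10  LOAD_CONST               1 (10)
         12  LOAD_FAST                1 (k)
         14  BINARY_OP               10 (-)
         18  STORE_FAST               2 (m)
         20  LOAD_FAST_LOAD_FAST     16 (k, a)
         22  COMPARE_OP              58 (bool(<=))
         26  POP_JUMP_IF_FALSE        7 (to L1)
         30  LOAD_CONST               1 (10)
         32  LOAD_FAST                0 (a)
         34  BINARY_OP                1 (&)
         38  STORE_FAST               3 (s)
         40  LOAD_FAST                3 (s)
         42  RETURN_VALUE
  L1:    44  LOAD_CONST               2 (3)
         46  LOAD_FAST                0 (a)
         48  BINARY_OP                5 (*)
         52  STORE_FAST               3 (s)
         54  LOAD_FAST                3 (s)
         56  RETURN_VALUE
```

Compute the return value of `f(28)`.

8

LOAD_FAST_LOAD_FAST a,a → push 28,28. Stack: [28, 28]
BINARY_OP & → 28 & 28 = 28. Stack: [28]
STORE_FAST k → k=28. Stack: []
LOAD_CONST → push 10. Stack: [10]
LOAD_FAST k → push 28. Stack: [10, 28]
BINARY_OP - → 10 - 28 = -18. Stack: [-18]
STORE_FAST m → m=-18. Stack: []
LOAD_FAST_LOAD_FAST k,a → push 28,28. Stack: [28, 28]
COMPARE_OP bool(<=) → 28 vs 28 = True. Stack: [True]
POP_JUMP_IF_FALSE → pop True; no jump. Stack: []
LOAD_CONST → push 10. Stack: [10]
LOAD_FAST a → push 28. Stack: [10, 28]
BINARY_OP & → 10 & 28 = 8. Stack: [8]
STORE_FAST s → s=8. Stack: []
LOAD_FAST s → push 8. Stack: [8]
RETURN_VALUE → return 8.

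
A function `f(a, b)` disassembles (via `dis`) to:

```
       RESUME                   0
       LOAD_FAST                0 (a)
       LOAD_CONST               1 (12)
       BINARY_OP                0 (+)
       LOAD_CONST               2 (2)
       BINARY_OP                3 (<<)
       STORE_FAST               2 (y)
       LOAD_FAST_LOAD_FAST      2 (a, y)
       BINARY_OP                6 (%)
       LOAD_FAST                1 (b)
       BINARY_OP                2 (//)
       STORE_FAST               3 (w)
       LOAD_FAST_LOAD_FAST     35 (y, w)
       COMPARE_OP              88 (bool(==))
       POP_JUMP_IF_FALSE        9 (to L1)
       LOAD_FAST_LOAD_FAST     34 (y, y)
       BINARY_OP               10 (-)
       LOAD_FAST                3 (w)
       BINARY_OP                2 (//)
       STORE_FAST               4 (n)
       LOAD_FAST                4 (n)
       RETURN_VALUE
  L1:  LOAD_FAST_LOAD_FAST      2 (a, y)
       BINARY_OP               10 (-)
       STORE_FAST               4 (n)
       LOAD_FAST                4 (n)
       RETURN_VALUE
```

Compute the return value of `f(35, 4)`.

-153

LOAD_FAST a → push 35. Stack: [35]
LOAD_CONST → push 12. Stack: [35, 12]
BINARY_OP + → 35 + 12 = 47. Stack: [47]
LOAD_CONST → push 2. Stack: [47, 2]
BINARY_OP << → 47 << 2 = 188. Stack: [188]
STORE_FAST y → y=188. Stack: []
LOAD_FAST_LOAD_FAST a,y → push 35,188. Stack: [35, 188]
BINARY_OP % → 35 % 188 = 35. Stack: [35]
LOAD_FAST b → push 4. Stack: [35, 4]
BINARY_OP // → 35 // 4 = 8. Stack: [8]
STORE_FAST w → w=8. Stack: []
LOAD_FAST_LOAD_FAST y,w → push 188,8. Stack: [188, 8]
COMPARE_OP bool(==) → 188 vs 8 = False. Stack: [False]
POP_JUMP_IF_FALSE → pop False; jump. Stack: []
LOAD_FAST_LOAD_FAST a,y → push 35,188. Stack: [35, 188]
BINARY_OP - → 35 - 188 = -153. Stack: [-153]
STORE_FAST n → n=-153. Stack: []
LOAD_FAST n → push -153. Stack: [-153]
RETURN_VALUE → return -153.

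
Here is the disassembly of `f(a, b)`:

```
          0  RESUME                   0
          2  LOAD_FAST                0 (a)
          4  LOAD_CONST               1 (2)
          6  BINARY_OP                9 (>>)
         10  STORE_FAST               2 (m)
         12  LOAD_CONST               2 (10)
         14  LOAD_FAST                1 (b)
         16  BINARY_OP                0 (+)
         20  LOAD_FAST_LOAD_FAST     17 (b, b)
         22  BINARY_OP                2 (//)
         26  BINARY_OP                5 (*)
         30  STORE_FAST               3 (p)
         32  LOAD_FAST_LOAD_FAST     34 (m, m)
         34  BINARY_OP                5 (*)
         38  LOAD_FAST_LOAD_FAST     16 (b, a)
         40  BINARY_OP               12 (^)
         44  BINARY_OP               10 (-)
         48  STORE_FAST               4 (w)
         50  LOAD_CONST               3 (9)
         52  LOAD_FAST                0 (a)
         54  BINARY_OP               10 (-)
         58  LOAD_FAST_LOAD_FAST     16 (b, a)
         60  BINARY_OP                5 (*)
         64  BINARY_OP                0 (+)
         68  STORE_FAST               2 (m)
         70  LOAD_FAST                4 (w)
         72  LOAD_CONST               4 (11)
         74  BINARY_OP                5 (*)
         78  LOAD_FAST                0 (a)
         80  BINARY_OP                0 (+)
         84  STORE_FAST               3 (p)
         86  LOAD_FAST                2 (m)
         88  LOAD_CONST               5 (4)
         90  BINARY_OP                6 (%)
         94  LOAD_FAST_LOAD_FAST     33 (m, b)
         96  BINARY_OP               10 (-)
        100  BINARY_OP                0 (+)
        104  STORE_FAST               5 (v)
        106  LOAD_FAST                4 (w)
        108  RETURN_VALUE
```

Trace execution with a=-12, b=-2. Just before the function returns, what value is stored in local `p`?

-23

LOAD_FAST a → push -12. Stack: [-12]
LOAD_CONST → push 2. Stack: [-12, 2]
BINARY_OP >> → -12 >> 2 = -3. Stack: [-3]
STORE_FAST m → m=-3. Stack: []
LOAD_CONST → push 10. Stack: [10]
LOAD_FAST b → push -2. Stack: [10, -2]
BINARY_OP + → 10 + -2 = 8. Stack: [8]
LOAD_FAST_LOAD_FAST b,b → push -2,-2. Stack: [8, -2, -2]
BINARY_OP // → -2 // -2 = 1. Stack: [8, 1]
BINARY_OP * → 8 * 1 = 8. Stack: [8]
STORE_FAST p → p=8. Stack: []
LOAD_FAST_LOAD_FAST m,m → push -3,-3. Stack: [-3, -3]
BINARY_OP * → -3 * -3 = 9. Stack: [9]
LOAD_FAST_LOAD_FAST b,a → push -2,-12. Stack: [9, -2, -12]
BINARY_OP ^ → -2 ^ -12 = 10. Stack: [9, 10]
BINARY_OP - → 9 - 10 = -1. Stack: [-1]
STORE_FAST w → w=-1. Stack: []
LOAD_CONST → push 9. Stack: [9]
LOAD_FAST a → push -12. Stack: [9, -12]
BINARY_OP - → 9 - -12 = 21. Stack: [21]
LOAD_FAST_LOAD_FAST b,a → push -2,-12. Stack: [21, -2, -12]
BINARY_OP * → -2 * -12 = 24. Stack: [21, 24]
BINARY_OP + → 21 + 24 = 45. Stack: [45]
STORE_FAST m → m=45. Stack: []
LOAD_FAST w → push -1. Stack: [-1]
LOAD_CONST → push 11. Stack: [-1, 11]
BINARY_OP * → -1 * 11 = -11. Stack: [-11]
LOAD_FAST a → push -12. Stack: [-11, -12]
BINARY_OP + → -11 + -12 = -23. Stack: [-23]
STORE_FAST p → p=-23. Stack: []
LOAD_FAST m → push 45. Stack: [45]
LOAD_CONST → push 4. Stack: [45, 4]
BINARY_OP % → 45 % 4 = 1. Stack: [1]
LOAD_FAST_LOAD_FAST m,b → push 45,-2. Stack: [1, 45, -2]
BINARY_OP - → 45 - -2 = 47. Stack: [1, 47]
BINARY_OP + → 1 + 47 = 48. Stack: [48]
STORE_FAST v → v=48. Stack: []
LOAD_FAST w → push -1. Stack: [-1]
RETURN_VALUE → return -1.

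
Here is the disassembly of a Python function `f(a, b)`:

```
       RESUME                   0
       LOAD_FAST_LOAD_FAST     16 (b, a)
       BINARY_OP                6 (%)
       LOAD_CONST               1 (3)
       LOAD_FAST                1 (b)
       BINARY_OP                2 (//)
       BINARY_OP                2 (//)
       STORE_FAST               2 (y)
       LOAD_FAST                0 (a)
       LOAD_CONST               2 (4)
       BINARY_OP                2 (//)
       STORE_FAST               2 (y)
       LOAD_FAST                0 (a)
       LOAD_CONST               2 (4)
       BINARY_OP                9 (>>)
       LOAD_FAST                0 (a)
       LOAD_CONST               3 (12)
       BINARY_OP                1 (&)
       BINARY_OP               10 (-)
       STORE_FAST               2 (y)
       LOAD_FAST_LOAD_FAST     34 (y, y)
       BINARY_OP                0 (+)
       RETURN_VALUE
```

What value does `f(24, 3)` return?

-14

LOAD_FAST_LOAD_FAST b,a → push 3,24. Stack: [3, 24]
BINARY_OP % → 3 % 24 = 3. Stack: [3]
LOAD_CONST → push 3. Stack: [3, 3]
LOAD_FAST b → push 3. Stack: [3, 3, 3]
BINARY_OP // → 3 // 3 = 1. Stack: [3, 1]
BINARY_OP // → 3 // 1 = 3. Stack: [3]
STORE_FAST y → y=3. Stack: []
LOAD_FAST a → push 24. Stack: [24]
LOAD_CONST → push 4. Stack: [24, 4]
BINARY_OP // → 24 // 4 = 6. Stack: [6]
STORE_FAST y → y=6. Stack: []
LOAD_FAST a → push 24. Stack: [24]
LOAD_CONST → push 4. Stack: [24, 4]
BINARY_OP >> → 24 >> 4 = 1. Stack: [1]
LOAD_FAST a → push 24. Stack: [1, 24]
LOAD_CONST → push 12. Stack: [1, 24, 12]
BINARY_OP & → 24 & 12 = 8. Stack: [1, 8]
BINARY_OP - → 1 - 8 = -7. Stack: [-7]
STORE_FAST y → y=-7. Stack: []
LOAD_FAST_LOAD_FAST y,y → push -7,-7. Stack: [-7, -7]
BINARY_OP + → -7 + -7 = -14. Stack: [-14]
RETURN_VALUE → return -14.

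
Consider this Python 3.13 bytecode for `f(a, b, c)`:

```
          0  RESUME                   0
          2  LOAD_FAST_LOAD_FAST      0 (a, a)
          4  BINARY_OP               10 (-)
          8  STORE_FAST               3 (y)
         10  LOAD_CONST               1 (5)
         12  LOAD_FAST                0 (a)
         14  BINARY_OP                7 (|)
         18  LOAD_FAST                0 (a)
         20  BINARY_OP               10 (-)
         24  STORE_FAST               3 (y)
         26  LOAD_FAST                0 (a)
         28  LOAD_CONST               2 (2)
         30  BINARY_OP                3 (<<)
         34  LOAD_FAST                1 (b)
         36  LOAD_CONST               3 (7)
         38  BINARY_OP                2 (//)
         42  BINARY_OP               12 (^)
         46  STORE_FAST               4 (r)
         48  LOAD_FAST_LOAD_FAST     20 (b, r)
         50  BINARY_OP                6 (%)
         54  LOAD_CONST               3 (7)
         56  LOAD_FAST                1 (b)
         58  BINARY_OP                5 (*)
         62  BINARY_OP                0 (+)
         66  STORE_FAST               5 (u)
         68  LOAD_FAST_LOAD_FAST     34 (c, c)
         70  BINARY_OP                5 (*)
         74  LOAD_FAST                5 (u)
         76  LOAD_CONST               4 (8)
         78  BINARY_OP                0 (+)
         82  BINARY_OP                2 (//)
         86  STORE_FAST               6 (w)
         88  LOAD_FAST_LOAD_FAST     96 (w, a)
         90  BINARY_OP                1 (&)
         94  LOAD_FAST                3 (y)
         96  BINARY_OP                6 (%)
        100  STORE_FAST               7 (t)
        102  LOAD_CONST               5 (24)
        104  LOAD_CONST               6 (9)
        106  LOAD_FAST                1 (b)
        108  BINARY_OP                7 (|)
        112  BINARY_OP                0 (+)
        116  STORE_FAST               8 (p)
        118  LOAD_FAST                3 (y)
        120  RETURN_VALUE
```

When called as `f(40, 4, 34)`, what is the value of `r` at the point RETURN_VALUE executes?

160

LOAD_FAST_LOAD_FAST a,a → push 40,40. Stack: [40, 40]
BINARY_OP - → 40 - 40 = 0. Stack: [0]
STORE_FAST y → y=0. Stack: []
LOAD_CONST → push 5. Stack: [5]
LOAD_FAST a → push 40. Stack: [5, 40]
BINARY_OP | → 5 | 40 = 45. Stack: [45]
LOAD_FAST a → push 40. Stack: [45, 40]
BINARY_OP - → 45 - 40 = 5. Stack: [5]
STORE_FAST y → y=5. Stack: []
LOAD_FAST a → push 40. Stack: [40]
LOAD_CONST → push 2. Stack: [40, 2]
BINARY_OP << → 40 << 2 = 160. Stack: [160]
LOAD_FAST b → push 4. Stack: [160, 4]
LOAD_CONST → push 7. Stack: [160, 4, 7]
BINARY_OP // → 4 // 7 = 0. Stack: [160, 0]
BINARY_OP ^ → 160 ^ 0 = 160. Stack: [160]
STORE_FAST r → r=160. Stack: []
LOAD_FAST_LOAD_FAST b,r → push 4,160. Stack: [4, 160]
BINARY_OP % → 4 % 160 = 4. Stack: [4]
LOAD_CONST → push 7. Stack: [4, 7]
LOAD_FAST b → push 4. Stack: [4, 7, 4]
BINARY_OP * → 7 * 4 = 28. Stack: [4, 28]
BINARY_OP + → 4 + 28 = 32. Stack: [32]
STORE_FAST u → u=32. Stack: []
LOAD_FAST_LOAD_FAST c,c → push 34,34. Stack: [34, 34]
BINARY_OP * → 34 * 34 = 1156. Stack: [1156]
LOAD_FAST u → push 32. Stack: [1156, 32]
LOAD_CONST → push 8. Stack: [1156, 32, 8]
BINARY_OP + → 32 + 8 = 40. Stack: [1156, 40]
BINARY_OP // → 1156 // 40 = 28. Stack: [28]
STORE_FAST w → w=28. Stack: []
LOAD_FAST_LOAD_FAST w,a → push 28,40. Stack: [28, 40]
BINARY_OP & → 28 & 40 = 8. Stack: [8]
LOAD_FAST y → push 5. Stack: [8, 5]
BINARY_OP % → 8 % 5 = 3. Stack: [3]
STORE_FAST t → t=3. Stack: []
LOAD_CONST → push 24. Stack: [24]
LOAD_CONST → push 9. Stack: [24, 9]
LOAD_FAST b → push 4. Stack: [24, 9, 4]
BINARY_OP | → 9 | 4 = 13. Stack: [24, 13]
BINARY_OP + → 24 + 13 = 37. Stack: [37]
STORE_FAST p → p=37. Stack: []
LOAD_FAST y → push 5. Stack: [5]
RETURN_VALUE → return 5.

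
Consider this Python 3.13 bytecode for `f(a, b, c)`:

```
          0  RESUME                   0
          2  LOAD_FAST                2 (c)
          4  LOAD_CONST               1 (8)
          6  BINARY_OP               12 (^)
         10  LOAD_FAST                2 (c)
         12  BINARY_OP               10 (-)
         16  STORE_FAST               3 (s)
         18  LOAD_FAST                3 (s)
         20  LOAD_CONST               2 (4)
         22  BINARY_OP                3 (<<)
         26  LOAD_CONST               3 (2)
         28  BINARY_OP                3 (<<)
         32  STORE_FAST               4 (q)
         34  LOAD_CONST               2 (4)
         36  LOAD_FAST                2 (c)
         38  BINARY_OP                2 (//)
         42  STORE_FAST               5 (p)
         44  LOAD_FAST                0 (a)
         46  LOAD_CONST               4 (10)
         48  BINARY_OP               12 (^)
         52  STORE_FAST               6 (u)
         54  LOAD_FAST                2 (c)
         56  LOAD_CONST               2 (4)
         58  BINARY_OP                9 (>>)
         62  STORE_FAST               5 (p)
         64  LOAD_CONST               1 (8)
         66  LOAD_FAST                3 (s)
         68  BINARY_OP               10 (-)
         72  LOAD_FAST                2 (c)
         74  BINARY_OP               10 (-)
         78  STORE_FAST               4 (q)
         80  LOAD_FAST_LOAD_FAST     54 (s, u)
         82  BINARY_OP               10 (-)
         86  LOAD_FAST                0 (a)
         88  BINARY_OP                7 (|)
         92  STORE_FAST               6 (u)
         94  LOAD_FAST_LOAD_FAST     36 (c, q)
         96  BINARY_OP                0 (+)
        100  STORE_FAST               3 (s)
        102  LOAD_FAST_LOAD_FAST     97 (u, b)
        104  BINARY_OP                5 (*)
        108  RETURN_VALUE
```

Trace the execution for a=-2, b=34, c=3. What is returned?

-68

LOAD_FAST c → push 3. Stack: [3]
LOAD_CONST → push 8. Stack: [3, 8]
BINARY_OP ^ → 3 ^ 8 = 11. Stack: [11]
LOAD_FAST c → push 3. Stack: [11, 3]
BINARY_OP - → 11 - 3 = 8. Stack: [8]
STORE_FAST s → s=8. Stack: []
LOAD_FAST s → push 8. Stack: [8]
LOAD_CONST → push 4. Stack: [8, 4]
BINARY_OP << → 8 << 4 = 128. Stack: [128]
LOAD_CONST → push 2. Stack: [128, 2]
BINARY_OP << → 128 << 2 = 512. Stack: [512]
STORE_FAST q → q=512. Stack: []
LOAD_CONST → push 4. Stack: [4]
LOAD_FAST c → push 3. Stack: [4, 3]
BINARY_OP // → 4 // 3 = 1. Stack: [1]
STORE_FAST p → p=1. Stack: []
LOAD_FAST a → push -2. Stack: [-2]
LOAD_CONST → push 10. Stack: [-2, 10]
BINARY_OP ^ → -2 ^ 10 = -12. Stack: [-12]
STORE_FAST u → u=-12. Stack: []
LOAD_FAST c → push 3. Stack: [3]
LOAD_CONST → push 4. Stack: [3, 4]
BINARY_OP >> → 3 >> 4 = 0. Stack: [0]
STORE_FAST p → p=0. Stack: []
LOAD_CONST → push 8. Stack: [8]
LOAD_FAST s → push 8. Stack: [8, 8]
BINARY_OP - → 8 - 8 = 0. Stack: [0]
LOAD_FAST c → push 3. Stack: [0, 3]
BINARY_OP - → 0 - 3 = -3. Stack: [-3]
STORE_FAST q → q=-3. Stack: []
LOAD_FAST_LOAD_FAST s,u → push 8,-12. Stack: [8, -12]
BINARY_OP - → 8 - -12 = 20. Stack: [20]
LOAD_FAST a → push -2. Stack: [20, -2]
BINARY_OP | → 20 | -2 = -2. Stack: [-2]
STORE_FAST u → u=-2. Stack: []
LOAD_FAST_LOAD_FAST c,q → push 3,-3. Stack: [3, -3]
BINARY_OP + → 3 + -3 = 0. Stack: [0]
STORE_FAST s → s=0. Stack: []
LOAD_FAST_LOAD_FAST u,b → push -2,34. Stack: [-2, 34]
BINARY_OP * → -2 * 34 = -68. Stack: [-68]
RETURN_VALUE → return -68.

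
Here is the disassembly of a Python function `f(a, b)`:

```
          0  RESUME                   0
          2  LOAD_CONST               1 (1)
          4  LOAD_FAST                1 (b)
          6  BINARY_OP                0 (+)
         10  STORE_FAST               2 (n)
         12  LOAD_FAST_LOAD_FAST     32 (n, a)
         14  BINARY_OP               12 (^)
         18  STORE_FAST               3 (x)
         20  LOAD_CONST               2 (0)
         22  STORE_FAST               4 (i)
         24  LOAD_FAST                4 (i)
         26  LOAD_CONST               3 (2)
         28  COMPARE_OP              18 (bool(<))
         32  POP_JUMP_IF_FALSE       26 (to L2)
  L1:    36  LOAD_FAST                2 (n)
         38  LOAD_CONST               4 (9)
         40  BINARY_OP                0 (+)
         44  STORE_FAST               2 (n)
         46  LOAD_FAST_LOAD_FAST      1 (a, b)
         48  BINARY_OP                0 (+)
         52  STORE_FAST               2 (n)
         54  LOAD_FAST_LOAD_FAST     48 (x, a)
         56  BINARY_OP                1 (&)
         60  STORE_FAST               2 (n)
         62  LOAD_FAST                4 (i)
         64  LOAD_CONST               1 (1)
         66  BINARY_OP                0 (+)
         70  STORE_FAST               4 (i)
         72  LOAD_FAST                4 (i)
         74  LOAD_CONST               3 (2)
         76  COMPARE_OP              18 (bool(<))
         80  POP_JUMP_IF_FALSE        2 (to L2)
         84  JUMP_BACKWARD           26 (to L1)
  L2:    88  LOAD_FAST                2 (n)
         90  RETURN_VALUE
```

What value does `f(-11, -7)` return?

5

LOAD_CONST → push 1. Stack: [1]
LOAD_FAST b → push -7. Stack: [1, -7]
BINARY_OP + → 1 + -7 = -6. Stack: [-6]
STORE_FAST n → n=-6. Stack: []
LOAD_FAST_LOAD_FAST n,a → push -6,-11. Stack: [-6, -11]
BINARY_OP ^ → -6 ^ -11 = 15. Stack: [15]
STORE_FAST x → x=15. Stack: []
LOAD_CONST → push 0. Stack: [0]
STORE_FAST i → i=0. Stack: []
LOAD_FAST i → push 0. Stack: [0]
LOAD_CONST → push 2. Stack: [0, 2]
COMPARE_OP bool(<) → 0 vs 2 = True. Stack: [True]
POP_JUMP_IF_FALSE → pop True; no jump. Stack: []
LOAD_FAST n → push -6. Stack: [-6]
LOAD_CONST → push 9. Stack: [-6, 9]
BINARY_OP + → -6 + 9 = 3. Stack: [3]
STORE_FAST n → n=3. Stack: []
LOAD_FAST_LOAD_FAST a,b → push -11,-7. Stack: [-11, -7]
BINARY_OP + → -11 + -7 = -18. Stack: [-18]
STORE_FAST n → n=-18. Stack: []
LOAD_FAST_LOAD_FAST x,a → push 15,-11. Stack: [15, -11]
BINARY_OP & → 15 & -11 = 5. Stack: [5]
STORE_FAST n → n=5. Stack: []
LOAD_FAST i → push 0. Stack: [0]
LOAD_CONST → push 1. Stack: [0, 1]
BINARY_OP + → 0 + 1 = 1. Stack: [1]
STORE_FAST i → i=1. Stack: []
LOAD_FAST i → push 1. Stack: [1]
LOAD_CONST → push 2. Stack: [1, 2]
COMPARE_OP bool(<) → 1 vs 2 = True. Stack: [True]
POP_JUMP_IF_FALSE → pop True; no jump. Stack: []
LOAD_FAST n → push 5. Stack: [5]
LOAD_CONST → push 9. Stack: [5, 9]
BINARY_OP + → 5 + 9 = 14. Stack: [14]
STORE_FAST n → n=14. Stack: []
LOAD_FAST_LOAD_FAST a,b → push -11,-7. Stack: [-11, -7]
BINARY_OP + → -11 + -7 = -18. Stack: [-18]
STORE_FAST n → n=-18. Stack: []
LOAD_FAST_LOAD_FAST x,a → push 15,-11. Stack: [15, -11]
BINARY_OP & → 15 & -11 = 5. Stack: [5]
STORE_FAST n → n=5. Stack: []
LOAD_FAST i → push 1. Stack: [1]
LOAD_CONST → push 1. Stack: [1, 1]
BINARY_OP + → 1 + 1 = 2. Stack: [2]
STORE_FAST i → i=2. Stack: []
LOAD_FAST i → push 2. Stack: [2]
LOAD_CONST → push 2. Stack: [2, 2]
COMPARE_OP bool(<) → 2 vs 2 = False. Stack: [False]
POP_JUMP_IF_FALSE → pop False; jump. Stack: []
LOAD_FAST n → push 5. Stack: [5]
RETURN_VALUE → return 5.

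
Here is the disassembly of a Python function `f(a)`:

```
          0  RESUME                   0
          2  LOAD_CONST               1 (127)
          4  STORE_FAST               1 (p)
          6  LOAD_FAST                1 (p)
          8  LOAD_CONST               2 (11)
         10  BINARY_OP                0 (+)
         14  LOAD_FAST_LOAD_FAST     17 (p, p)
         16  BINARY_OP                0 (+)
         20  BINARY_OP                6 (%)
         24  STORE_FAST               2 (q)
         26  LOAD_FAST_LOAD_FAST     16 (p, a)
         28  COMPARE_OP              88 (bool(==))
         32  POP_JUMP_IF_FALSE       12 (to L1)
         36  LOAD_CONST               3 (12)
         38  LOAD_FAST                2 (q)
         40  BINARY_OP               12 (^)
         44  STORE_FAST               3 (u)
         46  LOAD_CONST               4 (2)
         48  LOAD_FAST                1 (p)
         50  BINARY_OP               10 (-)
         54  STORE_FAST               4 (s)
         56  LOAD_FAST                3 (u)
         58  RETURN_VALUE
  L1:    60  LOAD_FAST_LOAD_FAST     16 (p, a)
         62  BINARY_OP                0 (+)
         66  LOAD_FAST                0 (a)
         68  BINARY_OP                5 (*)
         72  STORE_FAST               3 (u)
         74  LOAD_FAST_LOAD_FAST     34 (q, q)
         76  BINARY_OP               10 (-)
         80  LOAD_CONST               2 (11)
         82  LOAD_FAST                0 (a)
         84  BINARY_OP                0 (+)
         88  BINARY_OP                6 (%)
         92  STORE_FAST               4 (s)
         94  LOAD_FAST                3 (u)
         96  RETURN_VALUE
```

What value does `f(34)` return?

LOAD_CONST → push 127. Stack: [127]
STORE_FAST p → p=127. Stack: []
LOAD_FAST p → push 127. Stack: [127]
LOAD_CONST → push 11. Stack: [127, 11]
BINARY_OP + → 127 + 11 = 138. Stack: [138]
LOAD_FAST_LOAD_FAST p,p → push 127,127. Stack: [138, 127, 127]
BINARY_OP + → 127 + 127 = 254. Stack: [138, 254]
BINARY_OP % → 138 % 254 = 138. Stack: [138]
STORE_FAST q → q=138. Stack: []
LOAD_FAST_LOAD_FAST p,a → push 127,34. Stack: [127, 34]
COMPARE_OP bool(==) → 127 vs 34 = False. Stack: [False]
POP_JUMP_IF_FALSE → pop False; jump. Stack: []
LOAD_FAST_LOAD_FAST p,a → push 127,34. Stack: [127, 34]
BINARY_OP + → 127 + 34 = 161. Stack: [161]
LOAD_FAST a → push 34. Stack: [161, 34]
BINARY_OP * → 161 * 34 = 5474. Stack: [5474]
STORE_FAST u → u=5474. Stack: []
LOAD_FAST_LOAD_FAST q,q → push 138,138. Stack: [138, 138]
BINARY_OP - → 138 - 138 = 0. Stack: [0]
LOAD_CONST → push 11. Stack: [0, 11]
LOAD_FAST a → push 34. Stack: [0, 11, 34]
BINARY_OP + → 11 + 34 = 45. Stack: [0, 45]
BINARY_OP % → 0 % 45 = 0. Stack: [0]
STORE_FAST s → s=0. Stack: []
LOAD_FAST u → push 5474. Stack: [5474]
RETURN_VALUE → return 5474.

5474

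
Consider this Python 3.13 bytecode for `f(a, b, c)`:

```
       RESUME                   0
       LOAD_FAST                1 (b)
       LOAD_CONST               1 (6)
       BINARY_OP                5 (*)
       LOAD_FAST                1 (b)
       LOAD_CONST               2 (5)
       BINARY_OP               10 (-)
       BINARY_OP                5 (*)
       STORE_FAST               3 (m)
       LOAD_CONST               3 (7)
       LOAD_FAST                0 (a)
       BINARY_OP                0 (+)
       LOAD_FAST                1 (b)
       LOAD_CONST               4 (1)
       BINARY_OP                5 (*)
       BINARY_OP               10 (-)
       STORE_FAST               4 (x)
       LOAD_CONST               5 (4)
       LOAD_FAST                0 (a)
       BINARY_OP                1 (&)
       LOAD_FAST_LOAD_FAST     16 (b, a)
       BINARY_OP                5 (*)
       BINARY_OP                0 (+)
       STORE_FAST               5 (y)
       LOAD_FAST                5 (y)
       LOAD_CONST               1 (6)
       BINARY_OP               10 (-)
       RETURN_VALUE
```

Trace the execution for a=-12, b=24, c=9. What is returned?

LOAD_FAST b → push 24. Stack: [24]
LOAD_CONST → push 6. Stack: [24, 6]
BINARY_OP * → 24 * 6 = 144. Stack: [144]
LOAD_FAST b → push 24. Stack: [144, 24]
LOAD_CONST → push 5. Stack: [144, 24, 5]
BINARY_OP - → 24 - 5 = 19. Stack: [144, 19]
BINARY_OP * → 144 * 19 = 2736. Stack: [2736]
STORE_FAST m → m=2736. Stack: []
LOAD_CONST → push 7. Stack: [7]
LOAD_FAST a → push -12. Stack: [7, -12]
BINARY_OP + → 7 + -12 = -5. Stack: [-5]
LOAD_FAST b → push 24. Stack: [-5, 24]
LOAD_CONST → push 1. Stack: [-5, 24, 1]
BINARY_OP * → 24 * 1 = 24. Stack: [-5, 24]
BINARY_OP - → -5 - 24 = -29. Stack: [-29]
STORE_FAST x → x=-29. Stack: []
LOAD_CONST → push 4. Stack: [4]
LOAD_FAST a → push -12. Stack: [4, -12]
BINARY_OP & → 4 & -12 = 4. Stack: [4]
LOAD_FAST_LOAD_FAST b,a → push 24,-12. Stack: [4, 24, -12]
BINARY_OP * → 24 * -12 = -288. Stack: [4, -288]
BINARY_OP + → 4 + -288 = -284. Stack: [-284]
STORE_FAST y → y=-284. Stack: []
LOAD_FAST y → push -284. Stack: [-284]
LOAD_CONST → push 6. Stack: [-284, 6]
BINARY_OP - → -284 - 6 = -290. Stack: [-290]
RETURN_VALUE → return -290.

-290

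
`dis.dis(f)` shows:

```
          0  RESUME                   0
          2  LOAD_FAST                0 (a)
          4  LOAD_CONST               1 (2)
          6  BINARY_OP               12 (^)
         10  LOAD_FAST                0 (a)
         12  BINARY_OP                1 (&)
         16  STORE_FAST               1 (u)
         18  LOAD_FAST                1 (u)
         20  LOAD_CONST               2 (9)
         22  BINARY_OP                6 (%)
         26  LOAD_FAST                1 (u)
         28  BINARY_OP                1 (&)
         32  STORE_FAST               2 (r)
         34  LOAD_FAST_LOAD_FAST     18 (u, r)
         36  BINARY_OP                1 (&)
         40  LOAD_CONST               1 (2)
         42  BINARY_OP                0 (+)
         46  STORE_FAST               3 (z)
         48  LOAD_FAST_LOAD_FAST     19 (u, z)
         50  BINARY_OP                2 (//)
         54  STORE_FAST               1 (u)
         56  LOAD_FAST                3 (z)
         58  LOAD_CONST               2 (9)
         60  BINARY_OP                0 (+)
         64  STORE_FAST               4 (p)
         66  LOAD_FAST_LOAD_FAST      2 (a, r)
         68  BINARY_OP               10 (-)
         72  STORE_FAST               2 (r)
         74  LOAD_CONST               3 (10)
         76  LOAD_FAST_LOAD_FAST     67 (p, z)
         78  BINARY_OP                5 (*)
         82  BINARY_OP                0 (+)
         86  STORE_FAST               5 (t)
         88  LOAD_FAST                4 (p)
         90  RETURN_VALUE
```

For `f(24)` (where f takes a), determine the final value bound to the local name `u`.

12

LOAD_FAST a → push 24. Stack: [24]
LOAD_CONST → push 2. Stack: [24, 2]
BINARY_OP ^ → 24 ^ 2 = 26. Stack: [26]
LOAD_FAST a → push 24. Stack: [26, 24]
BINARY_OP & → 26 & 24 = 24. Stack: [24]
STORE_FAST u → u=24. Stack: []
LOAD_FAST u → push 24. Stack: [24]
LOAD_CONST → push 9. Stack: [24, 9]
BINARY_OP % → 24 % 9 = 6. Stack: [6]
LOAD_FAST u → push 24. Stack: [6, 24]
BINARY_OP & → 6 & 24 = 0. Stack: [0]
STORE_FAST r → r=0. Stack: []
LOAD_FAST_LOAD_FAST u,r → push 24,0. Stack: [24, 0]
BINARY_OP & → 24 & 0 = 0. Stack: [0]
LOAD_CONST → push 2. Stack: [0, 2]
BINARY_OP + → 0 + 2 = 2. Stack: [2]
STORE_FAST z → z=2. Stack: []
LOAD_FAST_LOAD_FAST u,z → push 24,2. Stack: [24, 2]
BINARY_OP // → 24 // 2 = 12. Stack: [12]
STORE_FAST u → u=12. Stack: []
LOAD_FAST z → push 2. Stack: [2]
LOAD_CONST → push 9. Stack: [2, 9]
BINARY_OP + → 2 + 9 = 11. Stack: [11]
STORE_FAST p → p=11. Stack: []
LOAD_FAST_LOAD_FAST a,r → push 24,0. Stack: [24, 0]
BINARY_OP - → 24 - 0 = 24. Stack: [24]
STORE_FAST r → r=24. Stack: []
LOAD_CONST → push 10. Stack: [10]
LOAD_FAST_LOAD_FAST p,z → push 11,2. Stack: [10, 11, 2]
BINARY_OP * → 11 * 2 = 22. Stack: [10, 22]
BINARY_OP + → 10 + 22 = 32. Stack: [32]
STORE_FAST t → t=32. Stack: []
LOAD_FAST p → push 11. Stack: [11]
RETURN_VALUE → return 11.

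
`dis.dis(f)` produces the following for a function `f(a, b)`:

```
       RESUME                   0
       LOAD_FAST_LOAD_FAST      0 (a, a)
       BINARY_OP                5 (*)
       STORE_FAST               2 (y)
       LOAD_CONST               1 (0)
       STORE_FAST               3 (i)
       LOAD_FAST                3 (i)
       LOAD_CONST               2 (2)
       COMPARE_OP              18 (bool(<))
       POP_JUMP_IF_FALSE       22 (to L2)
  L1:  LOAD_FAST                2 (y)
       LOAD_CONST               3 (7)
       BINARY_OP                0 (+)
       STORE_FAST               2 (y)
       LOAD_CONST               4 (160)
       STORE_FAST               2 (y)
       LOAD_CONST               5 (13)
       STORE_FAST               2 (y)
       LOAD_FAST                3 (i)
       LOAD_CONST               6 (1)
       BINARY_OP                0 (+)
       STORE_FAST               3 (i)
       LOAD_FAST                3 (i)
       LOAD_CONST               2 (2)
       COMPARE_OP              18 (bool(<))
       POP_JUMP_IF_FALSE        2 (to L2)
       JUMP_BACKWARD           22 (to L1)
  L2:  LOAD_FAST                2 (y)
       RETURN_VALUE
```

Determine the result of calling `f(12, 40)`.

13

LOAD_FAST_LOAD_FAST a,a → push 12,12. Stack: [12, 12]
BINARY_OP * → 12 * 12 = 144. Stack: [144]
STORE_FAST y → y=144. Stack: []
LOAD_CONST → push 0. Stack: [0]
STORE_FAST i → i=0. Stack: []
LOAD_FAST i → push 0. Stack: [0]
LOAD_CONST → push 2. Stack: [0, 2]
COMPARE_OP bool(<) → 0 vs 2 = True. Stack: [True]
POP_JUMP_IF_FALSE → pop True; no jump. Stack: []
LOAD_FAST y → push 144. Stack: [144]
LOAD_CONST → push 7. Stack: [144, 7]
BINARY_OP + → 144 + 7 = 151. Stack: [151]
STORE_FAST y → y=151. Stack: []
LOAD_CONST → push 160. Stack: [160]
STORE_FAST y → y=160. Stack: []
LOAD_CONST → push 13. Stack: [13]
STORE_FAST y → y=13. Stack: []
LOAD_FAST i → push 0. Stack: [0]
LOAD_CONST → push 1. Stack: [0, 1]
BINARY_OP + → 0 + 1 = 1. Stack: [1]
STORE_FAST i → i=1. Stack: []
LOAD_FAST i → push 1. Stack: [1]
LOAD_CONST → push 2. Stack: [1, 2]
COMPARE_OP bool(<) → 1 vs 2 = True. Stack: [True]
POP_JUMP_IF_FALSE → pop True; no jump. Stack: []
LOAD_FAST y → push 13. Stack: [13]
LOAD_CONST → push 7. Stack: [13, 7]
BINARY_OP + → 13 + 7 = 20. Stack: [20]
STORE_FAST y → y=20. Stack: []
LOAD_CONST → push 160. Stack: [160]
STORE_FAST y → y=160. Stack: []
LOAD_CONST → push 13. Stack: [13]
STORE_FAST y → y=13. Stack: []
LOAD_FAST i → push 1. Stack: [1]
LOAD_CONST → push 1. Stack: [1, 1]
BINARY_OP + → 1 + 1 = 2. Stack: [2]
STORE_FAST i → i=2. Stack: []
LOAD_FAST i → push 2. Stack: [2]
LOAD_CONST → push 2. Stack: [2, 2]
COMPARE_OP bool(<) → 2 vs 2 = False. Stack: [False]
POP_JUMP_IF_FALSE → pop False; jump. Stack: []
LOAD_FAST y → push 13. Stack: [13]
RETURN_VALUE → return 13.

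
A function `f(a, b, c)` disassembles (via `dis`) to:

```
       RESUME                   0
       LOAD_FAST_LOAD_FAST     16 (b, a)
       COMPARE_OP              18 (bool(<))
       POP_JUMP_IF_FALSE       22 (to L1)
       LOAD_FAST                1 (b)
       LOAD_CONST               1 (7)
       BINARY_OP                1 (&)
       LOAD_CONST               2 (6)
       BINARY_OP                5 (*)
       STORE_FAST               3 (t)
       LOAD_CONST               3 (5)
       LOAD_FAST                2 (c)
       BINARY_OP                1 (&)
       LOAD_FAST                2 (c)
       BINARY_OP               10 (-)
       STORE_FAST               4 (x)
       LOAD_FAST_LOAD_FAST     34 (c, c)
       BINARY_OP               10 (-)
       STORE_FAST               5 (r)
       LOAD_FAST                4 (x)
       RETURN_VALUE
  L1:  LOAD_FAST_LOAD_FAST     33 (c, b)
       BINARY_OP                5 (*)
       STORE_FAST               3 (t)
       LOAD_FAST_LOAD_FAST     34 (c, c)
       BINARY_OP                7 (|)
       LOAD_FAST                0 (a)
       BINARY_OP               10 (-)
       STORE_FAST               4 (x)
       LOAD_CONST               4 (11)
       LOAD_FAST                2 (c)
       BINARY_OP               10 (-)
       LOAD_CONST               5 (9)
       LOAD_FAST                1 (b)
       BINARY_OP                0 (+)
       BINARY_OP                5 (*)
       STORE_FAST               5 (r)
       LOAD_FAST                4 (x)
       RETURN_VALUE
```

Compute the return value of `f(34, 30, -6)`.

6

LOAD_FAST_LOAD_FAST b,a → push 30,34. Stack: [30, 34]
COMPARE_OP bool(<) → 30 vs 34 = True. Stack: [True]
POP_JUMP_IF_FALSE → pop True; no jump. Stack: []
LOAD_FAST b → push 30. Stack: [30]
LOAD_CONST → push 7. Stack: [30, 7]
BINARY_OP & → 30 & 7 = 6. Stack: [6]
LOAD_CONST → push 6. Stack: [6, 6]
BINARY_OP * → 6 * 6 = 36. Stack: [36]
STORE_FAST t → t=36. Stack: []
LOAD_CONST → push 5. Stack: [5]
LOAD_FAST c → push -6. Stack: [5, -6]
BINARY_OP & → 5 & -6 = 0. Stack: [0]
LOAD_FAST c → push -6. Stack: [0, -6]
BINARY_OP - → 0 - -6 = 6. Stack: [6]
STORE_FAST x → x=6. Stack: []
LOAD_FAST_LOAD_FAST c,c → push -6,-6. Stack: [-6, -6]
BINARY_OP - → -6 - -6 = 0. Stack: [0]
STORE_FAST r → r=0. Stack: []
LOAD_FAST x → push 6. Stack: [6]
RETURN_VALUE → return 6.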